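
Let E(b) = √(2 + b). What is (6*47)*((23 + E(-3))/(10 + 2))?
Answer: 1081/2 + 47*I/2 ≈ 540.5 + 23.5*I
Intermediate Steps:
(6*47)*((23 + E(-3))/(10 + 2)) = (6*47)*((23 + √(2 - 3))/(10 + 2)) = 282*((23 + √(-1))/12) = 282*((23 + I)*(1/12)) = 282*(23/12 + I/12) = 1081/2 + 47*I/2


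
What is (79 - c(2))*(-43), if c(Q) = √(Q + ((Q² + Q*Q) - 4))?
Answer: -3397 + 43*√6 ≈ -3291.7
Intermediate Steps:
c(Q) = √(-4 + Q + 2*Q²) (c(Q) = √(Q + ((Q² + Q²) - 4)) = √(Q + (2*Q² - 4)) = √(Q + (-4 + 2*Q²)) = √(-4 + Q + 2*Q²))
(79 - c(2))*(-43) = (79 - √(-4 + 2 + 2*2²))*(-43) = (79 - √(-4 + 2 + 2*4))*(-43) = (79 - √(-4 + 2 + 8))*(-43) = (79 - √6)*(-43) = -3397 + 43*√6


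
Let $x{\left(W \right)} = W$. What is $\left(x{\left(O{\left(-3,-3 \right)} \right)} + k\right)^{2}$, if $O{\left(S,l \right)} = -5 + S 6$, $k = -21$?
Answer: $1936$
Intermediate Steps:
$O{\left(S,l \right)} = -5 + 6 S$
$\left(x{\left(O{\left(-3,-3 \right)} \right)} + k\right)^{2} = \left(\left(-5 + 6 \left(-3\right)\right) - 21\right)^{2} = \left(\left(-5 - 18\right) - 21\right)^{2} = \left(-23 - 21\right)^{2} = \left(-44\right)^{2} = 1936$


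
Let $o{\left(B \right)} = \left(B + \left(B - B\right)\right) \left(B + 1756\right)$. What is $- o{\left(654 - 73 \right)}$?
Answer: $-1357797$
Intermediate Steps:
$o{\left(B \right)} = B \left(1756 + B\right)$ ($o{\left(B \right)} = \left(B + 0\right) \left(1756 + B\right) = B \left(1756 + B\right)$)
$- o{\left(654 - 73 \right)} = - \left(654 - 73\right) \left(1756 + \left(654 - 73\right)\right) = - 581 \left(1756 + 581\right) = - 581 \cdot 2337 = \left(-1\right) 1357797 = -1357797$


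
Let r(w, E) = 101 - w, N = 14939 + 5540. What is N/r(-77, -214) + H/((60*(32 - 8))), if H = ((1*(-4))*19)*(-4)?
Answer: 461623/4005 ≈ 115.26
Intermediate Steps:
N = 20479
H = 304 (H = -4*19*(-4) = -76*(-4) = 304)
N/r(-77, -214) + H/((60*(32 - 8))) = 20479/(101 - 1*(-77)) + 304/((60*(32 - 8))) = 20479/(101 + 77) + 304/((60*24)) = 20479/178 + 304/1440 = 20479*(1/178) + 304*(1/1440) = 20479/178 + 19/90 = 461623/4005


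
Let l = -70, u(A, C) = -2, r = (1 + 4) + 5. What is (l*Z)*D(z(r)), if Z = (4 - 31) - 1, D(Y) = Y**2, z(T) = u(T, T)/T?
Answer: 392/5 ≈ 78.400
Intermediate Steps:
r = 10 (r = 5 + 5 = 10)
z(T) = -2/T
Z = -28 (Z = -27 - 1 = -28)
(l*Z)*D(z(r)) = (-70*(-28))*(-2/10)**2 = 1960*(-2*1/10)**2 = 1960*(-1/5)**2 = 1960*(1/25) = 392/5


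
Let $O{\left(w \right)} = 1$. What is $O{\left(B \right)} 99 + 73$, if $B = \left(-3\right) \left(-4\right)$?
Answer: $172$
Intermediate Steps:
$B = 12$
$O{\left(B \right)} 99 + 73 = 1 \cdot 99 + 73 = 99 + 73 = 172$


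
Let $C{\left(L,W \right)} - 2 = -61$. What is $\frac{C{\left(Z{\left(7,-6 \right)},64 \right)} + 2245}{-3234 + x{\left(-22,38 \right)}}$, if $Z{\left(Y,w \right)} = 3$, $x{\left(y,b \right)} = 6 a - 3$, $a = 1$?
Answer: $- \frac{2186}{3231} \approx -0.67657$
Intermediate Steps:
$x{\left(y,b \right)} = 3$ ($x{\left(y,b \right)} = 6 \cdot 1 - 3 = 6 - 3 = 3$)
$C{\left(L,W \right)} = -59$ ($C{\left(L,W \right)} = 2 - 61 = -59$)
$\frac{C{\left(Z{\left(7,-6 \right)},64 \right)} + 2245}{-3234 + x{\left(-22,38 \right)}} = \frac{-59 + 2245}{-3234 + 3} = \frac{2186}{-3231} = 2186 \left(- \frac{1}{3231}\right) = - \frac{2186}{3231}$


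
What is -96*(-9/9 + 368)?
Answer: -35232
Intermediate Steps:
-96*(-9/9 + 368) = -96*(-9*⅑ + 368) = -96*(-1 + 368) = -96*367 = -35232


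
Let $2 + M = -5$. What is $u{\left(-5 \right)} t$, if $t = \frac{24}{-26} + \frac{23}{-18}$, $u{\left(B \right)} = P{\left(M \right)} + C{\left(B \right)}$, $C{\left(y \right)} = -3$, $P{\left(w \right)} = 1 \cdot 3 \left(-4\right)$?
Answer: $\frac{2575}{78} \approx 33.013$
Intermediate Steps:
$M = -7$ ($M = -2 - 5 = -7$)
$P{\left(w \right)} = -12$ ($P{\left(w \right)} = 3 \left(-4\right) = -12$)
$u{\left(B \right)} = -15$ ($u{\left(B \right)} = -12 - 3 = -15$)
$t = - \frac{515}{234}$ ($t = 24 \left(- \frac{1}{26}\right) + 23 \left(- \frac{1}{18}\right) = - \frac{12}{13} - \frac{23}{18} = - \frac{515}{234} \approx -2.2009$)
$u{\left(-5 \right)} t = \left(-15\right) \left(- \frac{515}{234}\right) = \frac{2575}{78}$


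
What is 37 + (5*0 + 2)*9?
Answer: 55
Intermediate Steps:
37 + (5*0 + 2)*9 = 37 + (0 + 2)*9 = 37 + 2*9 = 37 + 18 = 55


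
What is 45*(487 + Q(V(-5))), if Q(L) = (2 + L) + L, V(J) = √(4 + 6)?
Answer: 22005 + 90*√10 ≈ 22290.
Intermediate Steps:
V(J) = √10
Q(L) = 2 + 2*L
45*(487 + Q(V(-5))) = 45*(487 + (2 + 2*√10)) = 45*(489 + 2*√10) = 22005 + 90*√10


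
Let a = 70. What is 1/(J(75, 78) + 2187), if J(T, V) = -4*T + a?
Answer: 1/1957 ≈ 0.00051099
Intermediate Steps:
J(T, V) = 70 - 4*T (J(T, V) = -4*T + 70 = 70 - 4*T)
1/(J(75, 78) + 2187) = 1/((70 - 4*75) + 2187) = 1/((70 - 300) + 2187) = 1/(-230 + 2187) = 1/1957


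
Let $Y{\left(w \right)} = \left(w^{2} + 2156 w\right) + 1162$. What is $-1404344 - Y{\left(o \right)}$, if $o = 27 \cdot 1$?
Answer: $-1464447$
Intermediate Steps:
$o = 27$
$Y{\left(w \right)} = 1162 + w^{2} + 2156 w$
$-1404344 - Y{\left(o \right)} = -1404344 - \left(1162 + 27^{2} + 2156 \cdot 27\right) = -1404344 - \left(1162 + 729 + 58212\right) = -1404344 - 60103 = -1464447$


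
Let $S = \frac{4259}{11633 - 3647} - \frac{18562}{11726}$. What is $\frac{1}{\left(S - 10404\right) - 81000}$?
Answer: $- \frac{4256538}{389069067311} \approx -1.094 \cdot 10^{-5}$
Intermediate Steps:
$S = - \frac{4467959}{4256538}$ ($S = \frac{4259}{7986} - \frac{9281}{5863} = - \frac{4467959}{4256538} \approx -1.0497$)
$\frac{1}{\left(S - 10404\right) - 81000} = \frac{1}{\left(- \frac{4467959}{4256538} - 10404\right) - 81000} = \frac{1}{- \frac{44289489311}{4256538} - 81000} = \frac{1}{- \frac{389069067311}{4256538}} = - \frac{4256538}{389069067311}$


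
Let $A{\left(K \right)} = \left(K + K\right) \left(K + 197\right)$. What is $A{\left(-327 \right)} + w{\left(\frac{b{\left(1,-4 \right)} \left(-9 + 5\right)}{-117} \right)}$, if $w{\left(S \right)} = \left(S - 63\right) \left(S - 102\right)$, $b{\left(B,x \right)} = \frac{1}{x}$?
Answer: $\frac{1251823600}{13689} \approx 91447.0$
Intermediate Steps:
$A{\left(K \right)} = 2 K \left(197 + K\right)$
$w{\left(S \right)} = \left(-102 + S\right) \left(-63 + S\right)$ ($w{\left(S \right)} = \left(-63 + S\right) \left(-102 + S\right) = \left(-102 + S\right) \left(-63 + S\right)$)
$A{\left(-327 \right)} + w{\left(\frac{b{\left(1,-4 \right)} \left(-9 + 5\right)}{-117} \right)} = 2 \left(-327\right) \left(197 - 327\right) + \left(6426 + \left(\frac{\frac{1}{-4} \left(-9 + 5\right)}{-117}\right)^{2} - 165 \frac{\frac{1}{-4} \left(-9 + 5\right)}{-117}\right) = 2 \left(-327\right) \left(-130\right) + \left(6426 + \left(\left(- \frac{1}{4}\right) \left(-4\right) \left(- \frac{1}{117}\right)\right)^{2} - 165 \left(- \frac{1}{4}\right) \left(-4\right) \left(- \frac{1}{117}\right)\right) = 85020 + \left(6426 + \left(1 \left(- \frac{1}{117}\right)\right)^{2} - 165 \cdot 1 \left(- \frac{1}{117}\right)\right) = 85020 + \left(6426 + \left(- \frac{1}{117}\right)^{2} - - \frac{55}{39}\right) = 85020 + \left(6426 + \frac{1}{13689} + \frac{55}{39}\right) = 85020 + \frac{87984820}{13689} = \frac{1251823600}{13689}$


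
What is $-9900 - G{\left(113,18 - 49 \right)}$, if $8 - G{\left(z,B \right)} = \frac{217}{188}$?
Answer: $- \frac{1862487}{188} \approx -9906.8$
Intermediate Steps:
$G{\left(z,B \right)} = \frac{1287}{188}$ ($G{\left(z,B \right)} = 8 - \frac{217}{188} = \frac{1287}{188}$)
$-9900 - G{\left(113,18 - 49 \right)} = -9900 - \frac{1287}{188} = - \frac{1862487}{188}$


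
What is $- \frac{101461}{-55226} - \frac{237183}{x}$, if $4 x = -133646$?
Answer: $\frac{32977265119}{3690366998} \approx 8.936$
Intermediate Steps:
$x = - \frac{66823}{2}$ ($x = \frac{1}{4} \left(-133646\right) = - \frac{66823}{2} \approx -33412.0$)
$- \frac{101461}{-55226} - \frac{237183}{x} = - \frac{101461}{-55226} - \frac{237183}{- \frac{66823}{2}} = \left(-101461\right) \left(- \frac{1}{55226}\right) - - \frac{474366}{66823} = \frac{101461}{55226} + \frac{474366}{66823} = \frac{32977265119}{3690366998}$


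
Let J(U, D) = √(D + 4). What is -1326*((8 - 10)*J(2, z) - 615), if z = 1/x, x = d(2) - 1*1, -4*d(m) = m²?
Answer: 815490 + 1326*√14 ≈ 8.2045e+5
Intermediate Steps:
d(m) = -m²/4
x = -2 (x = -¼*2² - 1*1 = -¼*4 - 1 = -1 - 1 = -2)
z = -½ (z = 1/(-2) = -½ ≈ -0.50000)
J(U, D) = √(4 + D)
-1326*((8 - 10)*J(2, z) - 615) = -1326*((8 - 10)*√(4 - ½) - 615) = -1326*(-√14 - 615) = -1326*(-615 - √14) = 815490 + 1326*√14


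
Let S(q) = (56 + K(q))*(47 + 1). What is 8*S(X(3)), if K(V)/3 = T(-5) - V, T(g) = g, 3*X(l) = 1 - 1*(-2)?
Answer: 14592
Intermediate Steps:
X(l) = 1 (X(l) = (1 - 1*(-2))/3 = (1 + 2)/3 = (1/3)*3 = 1)
K(V) = -15 - 3*V (K(V) = 3*(-5 - V) = -15 - 3*V)
S(q) = 1968 - 144*q (S(q) = (56 + (-15 - 3*q))*(47 + 1) = (41 - 3*q)*48 = 1968 - 144*q)
8*S(X(3)) = 8*(1968 - 144*1) = 8*(1968 - 144) = 8*1824 = 14592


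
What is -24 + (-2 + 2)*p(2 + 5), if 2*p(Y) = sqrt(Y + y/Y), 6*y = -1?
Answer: -24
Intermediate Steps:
y = -1/6 (y = (1/6)*(-1) = -1/6 ≈ -0.16667)
p(Y) = sqrt(Y - 1/(6*Y))/2
-24 + (-2 + 2)*p(2 + 5) = -24 + (-2 + 2)*(sqrt(-6/(2 + 5) + 36*(2 + 5))/12) = -24 + 0*(sqrt(-6/7 + 36*7)/12) = -24 + 0*(sqrt(-6*1/7 + 252)/12) = -24 + 0*(sqrt(-6/7 + 252)/12) = -24 + 0*(sqrt(1758/7)/12) = -24 + 0*((sqrt(12306)/7)/12) = -24 + 0*(sqrt(12306)/84) = -24 + 0 = -24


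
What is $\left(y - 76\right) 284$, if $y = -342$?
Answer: $-118712$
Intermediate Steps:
$\left(y - 76\right) 284 = \left(-342 - 76\right) 284 = \left(-418\right) 284 = -118712$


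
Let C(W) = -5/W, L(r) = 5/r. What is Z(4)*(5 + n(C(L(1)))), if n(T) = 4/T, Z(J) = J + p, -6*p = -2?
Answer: 13/3 ≈ 4.3333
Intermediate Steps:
p = ⅓ (p = -⅙*(-2) = ⅓ ≈ 0.33333)
Z(J) = ⅓ + J (Z(J) = J + ⅓ = ⅓ + J)
Z(4)*(5 + n(C(L(1)))) = (⅓ + 4)*(5 + 4/((-5/(5/1)))) = 13*(5 + 4/((-5/(5*1))))/3 = 13*(5 + 4/((-5/5)))/3 = 13*(5 + 4/((-5*⅕)))/3 = 13*(5 + 4/(-1))/3 = 13*(5 + 4*(-1))/3 = 13*(5 - 4)/3 = (13/3)*1 = 13/3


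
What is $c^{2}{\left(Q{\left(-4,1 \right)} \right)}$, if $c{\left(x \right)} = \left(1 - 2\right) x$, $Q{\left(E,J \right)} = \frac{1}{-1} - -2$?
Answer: $1$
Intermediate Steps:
$Q{\left(E,J \right)} = 1$ ($Q{\left(E,J \right)} = -1 + 2 = 1$)
$c{\left(x \right)} = - x$
$c^{2}{\left(Q{\left(-4,1 \right)} \right)} = \left(\left(-1\right) 1\right)^{2} = \left(-1\right)^{2} = 1$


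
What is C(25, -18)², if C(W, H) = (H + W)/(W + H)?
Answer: 1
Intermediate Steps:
C(W, H) = 1 (C(W, H) = (H + W)/(H + W) = 1)
C(25, -18)² = 1² = 1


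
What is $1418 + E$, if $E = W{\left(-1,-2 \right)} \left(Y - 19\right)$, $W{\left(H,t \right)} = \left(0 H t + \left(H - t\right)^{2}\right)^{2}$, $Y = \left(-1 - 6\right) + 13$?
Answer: $1405$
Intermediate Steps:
$Y = 6$ ($Y = -7 + 13 = 6$)
$W{\left(H,t \right)} = \left(H - t\right)^{4}$ ($W{\left(H,t \right)} = \left(0 t + \left(H - t\right)^{2}\right)^{2} = \left(0 + \left(H - t\right)^{2}\right)^{2} = \left(\left(H - t\right)^{2}\right)^{2} = \left(H - t\right)^{4}$)
$E = -13$ ($E = \left(-1 - -2\right)^{4} \left(6 - 19\right) = \left(-1 + 2\right)^{4} \left(-13\right) = 1^{4} \left(-13\right) = 1 \left(-13\right) = -13$)
$1418 + E = 1418 - 13 = 1405$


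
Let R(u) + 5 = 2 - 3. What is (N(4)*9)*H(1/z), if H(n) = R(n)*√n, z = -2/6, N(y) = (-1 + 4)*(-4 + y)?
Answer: 0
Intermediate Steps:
N(y) = -12 + 3*y (N(y) = 3*(-4 + y) = -12 + 3*y)
z = -⅓ (z = -2*⅙ = -⅓ ≈ -0.33333)
R(u) = -6 (R(u) = -5 + (2 - 3) = -5 - 1 = -6)
H(n) = -6*√n
(N(4)*9)*H(1/z) = ((-12 + 3*4)*9)*(-6*I*√3) = ((-12 + 12)*9)*(-6*I*√3) = (0*9)*(-6*I*√3) = 0*(-6*I*√3) = 0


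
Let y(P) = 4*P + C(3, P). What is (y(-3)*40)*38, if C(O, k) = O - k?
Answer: -9120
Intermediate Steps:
y(P) = 3 + 3*P (y(P) = 4*P + (3 - P) = 3 + 3*P)
(y(-3)*40)*38 = ((3 + 3*(-3))*40)*38 = ((3 - 9)*40)*38 = -6*40*38 = -240*38 = -9120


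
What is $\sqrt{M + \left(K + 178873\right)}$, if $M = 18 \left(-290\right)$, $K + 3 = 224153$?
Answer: $\sqrt{397803} \approx 630.72$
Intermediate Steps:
$K = 224150$ ($K = -3 + 224153 = 224150$)
$M = -5220$
$\sqrt{M + \left(K + 178873\right)} = \sqrt{-5220 + \left(224150 + 178873\right)} = \sqrt{-5220 + 403023} = \sqrt{397803}$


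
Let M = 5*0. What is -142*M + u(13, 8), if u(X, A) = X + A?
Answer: 21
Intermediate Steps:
u(X, A) = A + X
M = 0
-142*M + u(13, 8) = -142*0 + (8 + 13) = 0 + 21 = 21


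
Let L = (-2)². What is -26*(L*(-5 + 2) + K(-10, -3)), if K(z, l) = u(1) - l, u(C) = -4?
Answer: 338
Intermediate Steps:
L = 4
K(z, l) = -4 - l
-26*(L*(-5 + 2) + K(-10, -3)) = -26*(4*(-5 + 2) + (-4 - 1*(-3))) = -26*(4*(-3) + (-4 + 3)) = -26*(-12 - 1) = -26*(-13) = 338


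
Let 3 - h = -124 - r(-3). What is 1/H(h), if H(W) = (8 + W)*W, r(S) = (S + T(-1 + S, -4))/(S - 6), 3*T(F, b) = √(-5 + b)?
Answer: 113061987/1948338602425 + 191484*I/1948338602425 ≈ 5.803e-5 + 9.8281e-8*I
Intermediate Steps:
T(F, b) = √(-5 + b)/3
r(S) = (I + S)/(-6 + S) (r(S) = (S + √(-5 - 4)/3)/(S - 6) = (S + √(-9)/3)/(-6 + S) = (S + (3*I)/3)/(-6 + S) = (S + I)/(-6 + S) = (I + S)/(-6 + S))
h = 382/3 - I/9 (h = 3 - (-124 - (I - 3)/(-6 - 3)) = 3 - (-124 - (-3 + I)/(-9)) = 3 - (-124 - (-1)*(-3 + I)/9) = 3 - (-124 - (⅓ - I/9)) = 3 - (-124 + (-⅓ + I/9)) = 3 - (-373/3 + I/9) = 3 + (373/3 - I/9) = 382/3 - I/9 ≈ 127.33 - 0.11111*I)
H(W) = W*(8 + W)
1/H(h) = 1/((382/3 - I/9)*(8 + (382/3 - I/9))) = 1/((382/3 - I/9)*(406/3 - I/9)) = 6561*(382/3 + I/9)*(406/3 + I/9)/1948338602425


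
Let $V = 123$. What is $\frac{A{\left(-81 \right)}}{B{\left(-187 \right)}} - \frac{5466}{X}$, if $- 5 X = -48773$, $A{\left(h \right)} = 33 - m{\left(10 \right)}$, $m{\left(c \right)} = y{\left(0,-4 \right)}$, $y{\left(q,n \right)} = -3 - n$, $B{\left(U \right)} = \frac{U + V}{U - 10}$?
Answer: $\frac{9553621}{97546} \approx 97.94$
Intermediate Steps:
$B{\left(U \right)} = \frac{123 + U}{-10 + U}$ ($B{\left(U \right)} = \frac{U + 123}{U - 10} = \frac{123 + U}{-10 + U}$)
$m{\left(c \right)} = 1$ ($m{\left(c \right)} = -3 - -4 = -3 + 4 = 1$)
$A{\left(h \right)} = 32$ ($A{\left(h \right)} = 33 - 1 = 32$)
$X = \frac{48773}{5}$ ($X = \left(- \frac{1}{5}\right) \left(-48773\right) = \frac{48773}{5} \approx 9754.6$)
$\frac{A{\left(-81 \right)}}{B{\left(-187 \right)}} - \frac{5466}{X} = \frac{32}{\frac{1}{-10 - 187} \left(123 - 187\right)} - \frac{5466}{\frac{48773}{5}} = \frac{32}{\frac{1}{-197} \left(-64\right)} - \frac{27330}{48773} = \frac{32}{\left(- \frac{1}{197}\right) \left(-64\right)} - \frac{27330}{48773} = \frac{32}{\frac{64}{197}} - \frac{27330}{48773} = 32 \cdot \frac{197}{64} - \frac{27330}{48773} = \frac{197}{2} - \frac{27330}{48773} = \frac{9553621}{97546}$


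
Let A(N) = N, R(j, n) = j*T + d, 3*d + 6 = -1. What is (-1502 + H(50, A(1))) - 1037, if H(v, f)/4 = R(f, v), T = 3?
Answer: -7609/3 ≈ -2536.3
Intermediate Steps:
d = -7/3 (d = -2 + (⅓)*(-1) = -2 - ⅓ = -7/3 ≈ -2.3333)
R(j, n) = -7/3 + 3*j (R(j, n) = j*3 - 7/3 = 3*j - 7/3 = -7/3 + 3*j)
H(v, f) = -28/3 + 12*f (H(v, f) = 4*(-7/3 + 3*f) = -28/3 + 12*f)
(-1502 + H(50, A(1))) - 1037 = (-1502 + (-28/3 + 12*1)) - 1037 = (-1502 + (-28/3 + 12)) - 1037 = (-1502 + 8/3) - 1037 = -4498/3 - 1037 = -7609/3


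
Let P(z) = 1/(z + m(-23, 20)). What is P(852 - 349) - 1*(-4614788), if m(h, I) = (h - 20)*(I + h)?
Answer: 2916546017/632 ≈ 4.6148e+6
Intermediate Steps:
m(h, I) = (-20 + h)*(I + h)
P(z) = 1/(129 + z) (P(z) = 1/(z + ((-23)² - 20*20 - 20*(-23) + 20*(-23))) = 1/(z + (529 - 400 + 460 - 460)) = 1/(z + 129) = 1/(129 + z))
P(852 - 349) - 1*(-4614788) = 1/(129 + (852 - 349)) - 1*(-4614788) = 1/(129 + 503) + 4614788 = 1/632 + 4614788 = 2916546017/632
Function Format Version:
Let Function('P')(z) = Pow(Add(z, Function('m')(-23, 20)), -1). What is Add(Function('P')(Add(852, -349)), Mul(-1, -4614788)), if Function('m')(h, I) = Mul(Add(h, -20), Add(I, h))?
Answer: Rational(2916546017, 632) ≈ 4.6148e+6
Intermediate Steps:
Function('m')(h, I) = Mul(Add(-20, h), Add(I, h))
Function('P')(z) = Pow(Add(129, z), -1) (Function('P')(z) = Pow(Add(z, Add(Pow(-23, 2), Mul(-20, 20), Mul(-20, -23), Mul(20, -23))), -1) = Pow(Add(z, Add(529, -400, 460, -460)), -1) = Pow(Add(z, 129), -1) = Pow(Add(129, z), -1))
Add(Function('P')(Add(852, -349)), Mul(-1, -4614788)) = Add(Pow(Add(129, Add(852, -349)), -1), Mul(-1, -4614788)) = Add(Pow(Add(129, 503), -1), 4614788) = Add(Pow(632, -1), 4614788) = Add(Rational(1, 632), 4614788) = Rational(2916546017, 632)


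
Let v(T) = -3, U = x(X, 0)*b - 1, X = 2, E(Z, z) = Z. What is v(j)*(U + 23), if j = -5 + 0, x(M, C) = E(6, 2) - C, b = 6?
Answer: -174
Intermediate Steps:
x(M, C) = 6 - C
U = 35 (U = (6 - 1*0)*6 - 1 = (6 + 0)*6 - 1 = 6*6 - 1 = 36 - 1 = 35)
j = -5
v(j)*(U + 23) = -3*(35 + 23) = -3*58 = -174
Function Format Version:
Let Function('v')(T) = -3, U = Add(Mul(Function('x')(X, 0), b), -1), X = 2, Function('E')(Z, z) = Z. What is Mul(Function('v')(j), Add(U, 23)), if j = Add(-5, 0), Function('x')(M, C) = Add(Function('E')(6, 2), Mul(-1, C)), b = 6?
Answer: -174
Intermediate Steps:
Function('x')(M, C) = Add(6, Mul(-1, C))
U = 35 (U = Add(Mul(Add(6, Mul(-1, 0)), 6), -1) = Add(Mul(Add(6, 0), 6), -1) = Add(Mul(6, 6), -1) = Add(36, -1) = 35)
j = -5
Mul(Function('v')(j), Add(U, 23)) = Mul(-3, Add(35, 23)) = Mul(-3, 58) = -174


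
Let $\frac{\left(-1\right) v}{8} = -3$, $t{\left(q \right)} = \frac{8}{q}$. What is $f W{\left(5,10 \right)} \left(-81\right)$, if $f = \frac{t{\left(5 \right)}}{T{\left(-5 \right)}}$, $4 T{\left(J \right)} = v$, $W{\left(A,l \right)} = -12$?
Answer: $\frac{1296}{5} \approx 259.2$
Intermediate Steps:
$v = 24$ ($v = \left(-8\right) \left(-3\right) = 24$)
$T{\left(J \right)} = 6$ ($T{\left(J \right)} = \frac{1}{4} \cdot 24 = 6$)
$f = \frac{4}{15}$ ($f = \frac{8 \cdot \frac{1}{5}}{6} = 8 \cdot \frac{1}{5} \cdot \frac{1}{6} = \frac{8}{5} \cdot \frac{1}{6} = \frac{4}{15} \approx 0.26667$)
$f W{\left(5,10 \right)} \left(-81\right) = \frac{4}{15} \left(-12\right) \left(-81\right) = \left(- \frac{16}{5}\right) \left(-81\right) = \frac{1296}{5}$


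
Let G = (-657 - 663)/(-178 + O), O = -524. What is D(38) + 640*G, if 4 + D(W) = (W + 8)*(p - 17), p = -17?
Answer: -42656/117 ≈ -364.58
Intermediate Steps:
G = 220/117 (G = (-657 - 663)/(-178 - 524) = -1320/(-702) = -1320*(-1/702) = 220/117 ≈ 1.8803)
D(W) = -276 - 34*W (D(W) = -4 + (W + 8)*(-17 - 17) = -4 + (8 + W)*(-34) = -4 + (-272 - 34*W) = -276 - 34*W)
D(38) + 640*G = (-276 - 34*38) + 640*(220/117) = (-276 - 1292) + 140800/117 = -1568 + 140800/117 = -42656/117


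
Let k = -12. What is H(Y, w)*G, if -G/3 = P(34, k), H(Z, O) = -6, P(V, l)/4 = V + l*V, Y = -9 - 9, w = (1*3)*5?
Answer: -26928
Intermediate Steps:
w = 15 (w = 3*5 = 15)
Y = -18
P(V, l) = 4*V + 4*V*l (P(V, l) = 4*(V + l*V) = 4*(V + V*l) = 4*V + 4*V*l)
G = 4488 (G = -12*34*(1 - 12) = -12*34*(-11) = -3*(-1496) = 4488)
H(Y, w)*G = -6*4488 = -26928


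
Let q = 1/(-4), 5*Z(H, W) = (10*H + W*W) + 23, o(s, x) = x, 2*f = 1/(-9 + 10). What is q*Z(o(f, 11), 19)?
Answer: -247/10 ≈ -24.700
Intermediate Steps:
f = ½ (f = 1/(2*(-9 + 10)) = (½)/1 = (½)*1 = ½ ≈ 0.50000)
Z(H, W) = 23/5 + 2*H + W²/5 (Z(H, W) = ((10*H + W*W) + 23)/5 = ((10*H + W²) + 23)/5 = ((W² + 10*H) + 23)/5 = (23 + W² + 10*H)/5 = 23/5 + 2*H + W²/5)
q = -¼ ≈ -0.25000
q*Z(o(f, 11), 19) = -(23/5 + 2*11 + (⅕)*19²)/4 = -(23/5 + 22 + (⅕)*361)/4 = -(23/5 + 22 + 361/5)/4 = -¼*494/5 = -247/10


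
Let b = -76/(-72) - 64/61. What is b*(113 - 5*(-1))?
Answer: 413/549 ≈ 0.75228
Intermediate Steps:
b = 7/1098 (b = -76*(-1/72) - 64*1/61 = 19/18 - 64/61 = 7/1098 ≈ 0.0063752)
b*(113 - 5*(-1)) = 7*(113 - 5*(-1))/1098 = 7*(113 + 5)/1098 = (7/1098)*118 = 413/549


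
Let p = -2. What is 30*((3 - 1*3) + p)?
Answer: -60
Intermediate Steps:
30*((3 - 1*3) + p) = 30*((3 - 1*3) - 2) = 30*((3 - 3) - 2) = 30*(0 - 2) = 30*(-2) = -60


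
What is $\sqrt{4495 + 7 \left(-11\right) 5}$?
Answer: $\sqrt{4110} \approx 64.109$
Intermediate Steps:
$\sqrt{4495 + 7 \left(-11\right) 5} = \sqrt{4495 - 385} = \sqrt{4110}$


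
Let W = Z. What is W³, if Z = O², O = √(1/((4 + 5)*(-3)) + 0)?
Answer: -1/19683 ≈ -5.0805e-5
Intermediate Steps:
O = I*√3/9 (O = √(-⅓/9 + 0) = √((⅑)*(-⅓) + 0) = √(-1/27 + 0) = √(-1/27) = I*√3/9 ≈ 0.19245*I)
Z = -1/27 (Z = (I*√3/9)² = -1/27 ≈ -0.037037)
W = -1/27 ≈ -0.037037
W³ = (-1/27)³ = -1/19683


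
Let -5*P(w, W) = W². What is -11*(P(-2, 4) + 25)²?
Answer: -130691/25 ≈ -5227.6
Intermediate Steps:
P(w, W) = -W²/5
-11*(P(-2, 4) + 25)² = -11*(-⅕*4² + 25)² = -11*(-⅕*16 + 25)² = -11*(-16/5 + 25)² = -11*(109/5)² = -11*11881/25 = -130691/25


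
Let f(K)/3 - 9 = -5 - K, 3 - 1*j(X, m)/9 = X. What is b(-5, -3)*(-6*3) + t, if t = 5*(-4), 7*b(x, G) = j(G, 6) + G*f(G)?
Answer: 22/7 ≈ 3.1429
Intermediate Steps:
j(X, m) = 27 - 9*X
f(K) = 12 - 3*K (f(K) = 27 + 3*(-5 - K) = 27 + (-15 - 3*K) = 12 - 3*K)
b(x, G) = 27/7 - 9*G/7 + G*(12 - 3*G)/7 (b(x, G) = ((27 - 9*G) + G*(12 - 3*G))/7 = (27 - 9*G + G*(12 - 3*G))/7 = 27/7 - 9*G/7 + G*(12 - 3*G)/7)
t = -20
b(-5, -3)*(-6*3) + t = (27/7 - 3/7*(-3)**2 + (3/7)*(-3))*(-6*3) - 20 = (27/7 - 3/7*9 - 9/7)*(-18) - 20 = (27/7 - 27/7 - 9/7)*(-18) - 20 = -9/7*(-18) - 20 = 162/7 - 20 = 22/7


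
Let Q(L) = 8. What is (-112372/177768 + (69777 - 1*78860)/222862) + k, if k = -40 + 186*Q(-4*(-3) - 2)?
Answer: 3583738615235/2476108251 ≈ 1447.3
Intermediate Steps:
k = 1448 (k = -40 + 186*8 = -40 + 1488 = 1448)
(-112372/177768 + (69777 - 1*78860)/222862) + k = (-112372/177768 + (69777 - 1*78860)/222862) + 1448 = (-112372*1/177768 + (69777 - 78860)*(1/222862)) + 1448 = (-28093/44442 - 9083*1/222862) + 1448 = (-28093/44442 - 9083/222862) + 1448 = -1666132213/2476108251 + 1448 = 3583738615235/2476108251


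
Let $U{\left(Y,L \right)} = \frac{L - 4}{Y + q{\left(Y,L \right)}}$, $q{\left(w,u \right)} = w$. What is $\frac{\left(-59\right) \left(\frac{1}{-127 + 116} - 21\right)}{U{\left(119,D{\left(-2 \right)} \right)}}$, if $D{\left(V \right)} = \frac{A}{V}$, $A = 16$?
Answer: $- \frac{814436}{33} \approx -24680.0$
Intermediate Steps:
$D{\left(V \right)} = \frac{16}{V}$
$U{\left(Y,L \right)} = \frac{-4 + L}{2 Y}$ ($U{\left(Y,L \right)} = \frac{L - 4}{Y + Y} = \frac{-4 + L}{2 Y}$)
$\frac{\left(-59\right) \left(\frac{1}{-127 + 116} - 21\right)}{U{\left(119,D{\left(-2 \right)} \right)}} = \frac{\left(-59\right) \left(\frac{1}{-127 + 116} - 21\right)}{\frac{1}{2} \cdot \frac{1}{119} \left(-4 + \frac{16}{-2}\right)} = \frac{\left(-59\right) \left(\frac{1}{-11} - 21\right)}{\frac{1}{2} \cdot \frac{1}{119} \left(-4 + 16 \left(- \frac{1}{2}\right)\right)} = \frac{\left(-59\right) \left(- \frac{1}{11} - 21\right)}{\frac{1}{2} \cdot \frac{1}{119} \left(-4 - 8\right)} = \frac{\left(-59\right) \left(- \frac{232}{11}\right)}{\frac{1}{2} \cdot \frac{1}{119} \left(-12\right)} = \frac{13688}{11 \left(- \frac{6}{119}\right)} = \frac{13688}{11} \left(- \frac{119}{6}\right) = - \frac{814436}{33}$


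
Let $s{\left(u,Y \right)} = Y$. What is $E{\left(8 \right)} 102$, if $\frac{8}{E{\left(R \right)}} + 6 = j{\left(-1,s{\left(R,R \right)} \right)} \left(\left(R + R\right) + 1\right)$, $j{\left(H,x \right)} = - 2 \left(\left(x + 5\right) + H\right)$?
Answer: $- \frac{136}{69} \approx -1.971$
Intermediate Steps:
$j{\left(H,x \right)} = -10 - 2 H - 2 x$ ($j{\left(H,x \right)} = - 2 \left(\left(5 + x\right) + H\right) = - 2 \left(5 + H + x\right) = -10 - 2 H - 2 x$)
$E{\left(R \right)} = \frac{8}{-6 + \left(1 + 2 R\right) \left(-8 - 2 R\right)}$ ($E{\left(R \right)} = \frac{8}{-6 + \left(-10 - -2 - 2 R\right) \left(\left(R + R\right) + 1\right)} = \frac{8}{-6 + \left(-10 + 2 - 2 R\right) \left(2 R + 1\right)} = \frac{8}{-6 + \left(-8 - 2 R\right) \left(1 + 2 R\right)} = \frac{8}{-6 + \left(1 + 2 R\right) \left(-8 - 2 R\right)}$)
$E{\left(8 \right)} 102 = - \frac{4}{7 + 8 + 2 \cdot 8 \left(4 + 8\right)} 102 = - \frac{4}{7 + 8 + 2 \cdot 8 \cdot 12} \cdot 102 = - \frac{4}{7 + 8 + 192} \cdot 102 = - \frac{4}{207} \cdot 102 = \left(-4\right) \frac{1}{207} \cdot 102 = \left(- \frac{4}{207}\right) 102 = - \frac{136}{69}$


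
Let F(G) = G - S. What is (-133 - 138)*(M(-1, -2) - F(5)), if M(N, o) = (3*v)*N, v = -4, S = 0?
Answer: -1897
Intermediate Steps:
M(N, o) = -12*N (M(N, o) = (3*(-4))*N = -12*N)
F(G) = G (F(G) = G - 1*0 = G + 0 = G)
(-133 - 138)*(M(-1, -2) - F(5)) = (-133 - 138)*(-12*(-1) - 1*5) = -271*(12 - 5) = -271*7 = -1897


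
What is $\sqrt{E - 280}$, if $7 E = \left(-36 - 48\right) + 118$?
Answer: $\frac{3 i \sqrt{1498}}{7} \approx 16.587 i$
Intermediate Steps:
$E = \frac{34}{7}$ ($E = \frac{\left(-36 - 48\right) + 118}{7} = \frac{-84 + 118}{7} = \frac{1}{7} \cdot 34 = \frac{34}{7} \approx 4.8571$)
$\sqrt{E - 280} = \sqrt{\frac{34}{7} - 280} = \sqrt{- \frac{1926}{7}} = \frac{3 i \sqrt{1498}}{7}$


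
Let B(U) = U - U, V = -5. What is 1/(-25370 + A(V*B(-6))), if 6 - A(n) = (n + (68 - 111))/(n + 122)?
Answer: -122/3094365 ≈ -3.9426e-5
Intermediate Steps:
B(U) = 0
A(n) = 6 - (-43 + n)/(122 + n) (A(n) = 6 - (n + (68 - 111))/(n + 122) = 6 - (n - 43)/(122 + n) = 6 - (-43 + n)/(122 + n))
1/(-25370 + A(V*B(-6))) = 1/(-25370 + 5*(155 - 5*0)/(122 - 5*0)) = 1/(-25370 + 5*(155 + 0)/(122 + 0)) = 1/(-25370 + 5*155/122) = 1/(-25370 + 5*(1/122)*155) = 1/(-25370 + 775/122) = 1/(-3094365/122) = -122/3094365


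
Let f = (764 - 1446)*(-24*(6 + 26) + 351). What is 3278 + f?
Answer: 287672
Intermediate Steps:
f = 284394 (f = -682*(-24*32 + 351) = -682*(-768 + 351) = -682*(-417) = 284394)
3278 + f = 3278 + 284394 = 287672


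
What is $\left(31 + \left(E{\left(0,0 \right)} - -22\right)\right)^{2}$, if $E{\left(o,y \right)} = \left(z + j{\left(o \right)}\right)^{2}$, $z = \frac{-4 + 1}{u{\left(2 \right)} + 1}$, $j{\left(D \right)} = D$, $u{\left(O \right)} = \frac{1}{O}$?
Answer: $3249$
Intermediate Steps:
$z = -2$ ($z = \frac{-4 + 1}{\frac{1}{2} + 1} = - \frac{3}{\frac{1}{2} + 1} = - \frac{3}{\frac{3}{2}} = \left(-3\right) \frac{2}{3} = -2$)
$E{\left(o,y \right)} = \left(-2 + o\right)^{2}$
$\left(31 + \left(E{\left(0,0 \right)} - -22\right)\right)^{2} = \left(31 + \left(\left(-2 + 0\right)^{2} - -22\right)\right)^{2} = \left(31 + \left(\left(-2\right)^{2} + 22\right)\right)^{2} = \left(31 + \left(4 + 22\right)\right)^{2} = \left(31 + 26\right)^{2} = 57^{2} = 3249$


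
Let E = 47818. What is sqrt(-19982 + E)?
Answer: 2*sqrt(6959) ≈ 166.84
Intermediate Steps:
sqrt(-19982 + E) = sqrt(-19982 + 47818) = sqrt(27836) = 2*sqrt(6959)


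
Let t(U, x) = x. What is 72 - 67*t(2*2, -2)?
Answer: 206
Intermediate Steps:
72 - 67*t(2*2, -2) = 72 - 67*(-2) = 72 + 134 = 206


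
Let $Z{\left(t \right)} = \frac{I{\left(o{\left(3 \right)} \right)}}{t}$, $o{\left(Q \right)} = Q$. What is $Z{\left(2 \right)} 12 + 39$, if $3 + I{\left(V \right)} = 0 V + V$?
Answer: $39$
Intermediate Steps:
$I{\left(V \right)} = -3 + V$ ($I{\left(V \right)} = -3 + \left(0 V + V\right) = -3 + \left(0 + V\right) = -3 + V$)
$Z{\left(t \right)} = 0$ ($Z{\left(t \right)} = \frac{-3 + 3}{t} = \frac{0}{t} = 0$)
$Z{\left(2 \right)} 12 + 39 = 0 \cdot 12 + 39 = 0 + 39 = 39$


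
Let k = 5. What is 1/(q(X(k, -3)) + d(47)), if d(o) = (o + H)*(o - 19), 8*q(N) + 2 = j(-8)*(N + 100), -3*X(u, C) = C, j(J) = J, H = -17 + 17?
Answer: 4/4859 ≈ 0.00082321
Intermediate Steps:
H = 0
X(u, C) = -C/3
q(N) = -401/4 - N (q(N) = -¼ + (-8*(N + 100))/8 = -¼ + (-8*(100 + N))/8 = -¼ + (-800 - 8*N)/8 = -¼ + (-100 - N) = -401/4 - N)
d(o) = o*(-19 + o) (d(o) = (o + 0)*(o - 19) = o*(-19 + o))
1/(q(X(k, -3)) + d(47)) = 1/((-401/4 - (-1)*(-3)/3) + 47*(-19 + 47)) = 1/((-401/4 - 1*1) + 47*28) = 1/((-401/4 - 1) + 1316) = 1/(-405/4 + 1316) = 1/(4859/4) = 4/4859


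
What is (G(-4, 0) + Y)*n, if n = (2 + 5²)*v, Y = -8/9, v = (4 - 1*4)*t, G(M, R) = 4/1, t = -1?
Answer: 0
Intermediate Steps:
G(M, R) = 4 (G(M, R) = 4*1 = 4)
v = 0 (v = (4 - 1*4)*(-1) = (4 - 4)*(-1) = 0*(-1) = 0)
Y = -8/9 (Y = -8*⅑ = -8/9 ≈ -0.88889)
n = 0 (n = (2 + 5²)*0 = (2 + 25)*0 = 27*0 = 0)
(G(-4, 0) + Y)*n = (4 - 8/9)*0 = (28/9)*0 = 0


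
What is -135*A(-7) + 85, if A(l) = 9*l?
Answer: 8590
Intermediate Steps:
-135*A(-7) + 85 = -1215*(-7) + 85 = -135*(-63) + 85 = 8505 + 85 = 8590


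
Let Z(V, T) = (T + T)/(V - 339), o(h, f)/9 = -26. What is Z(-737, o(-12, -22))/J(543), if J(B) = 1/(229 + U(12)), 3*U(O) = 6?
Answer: 27027/269 ≈ 100.47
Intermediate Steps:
U(O) = 2 (U(O) = (1/3)*6 = 2)
o(h, f) = -234 (o(h, f) = 9*(-26) = -234)
J(B) = 1/231 (J(B) = 1/(229 + 2) = 1/231)
Z(V, T) = 2*T/(-339 + V) (Z(V, T) = (2*T)/(-339 + V) = 2*T/(-339 + V))
Z(-737, o(-12, -22))/J(543) = (2*(-234)/(-339 - 737))/(1/231) = (2*(-234)/(-1076))*231 = (2*(-234)*(-1/1076))*231 = (117/269)*231 = 27027/269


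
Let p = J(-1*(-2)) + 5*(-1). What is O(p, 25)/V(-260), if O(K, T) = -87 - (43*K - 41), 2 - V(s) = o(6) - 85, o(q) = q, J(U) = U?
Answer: 83/81 ≈ 1.0247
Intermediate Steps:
V(s) = 81 (V(s) = 2 - (6 - 85) = 2 - 1*(-79) = 2 + 79 = 81)
p = -3 (p = -1*(-2) + 5*(-1) = 2 - 5 = -3)
O(K, T) = -46 - 43*K (O(K, T) = -87 - (-41 + 43*K) = -87 + (41 - 43*K) = -46 - 43*K)
O(p, 25)/V(-260) = (-46 - 43*(-3))/81 = (-46 + 129)*(1/81) = 83*(1/81) = 83/81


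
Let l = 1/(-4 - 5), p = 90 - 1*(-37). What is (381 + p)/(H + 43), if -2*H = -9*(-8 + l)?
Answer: 1016/13 ≈ 78.154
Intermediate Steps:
p = 127 (p = 90 + 37 = 127)
l = -1/9 (l = 1/(-9) = -1/9 ≈ -0.11111)
H = -73/2 (H = -(-9)*(-8 - 1/9)/2 = -(-9)*(-73)/(2*9) = -1/2*73 = -73/2 ≈ -36.500)
(381 + p)/(H + 43) = (381 + 127)/(-73/2 + 43) = 508/(13/2) = 508*(2/13) = 1016/13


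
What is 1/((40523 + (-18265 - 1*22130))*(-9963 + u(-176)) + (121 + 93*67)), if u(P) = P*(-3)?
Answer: -1/1201328 ≈ -8.3241e-7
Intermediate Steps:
u(P) = -3*P
1/((40523 + (-18265 - 1*22130))*(-9963 + u(-176)) + (121 + 93*67)) = 1/((40523 + (-18265 - 1*22130))*(-9963 - 3*(-176)) + (121 + 93*67)) = 1/((40523 + (-18265 - 22130))*(-9963 + 528) + (121 + 6231)) = 1/((40523 - 40395)*(-9435) + 6352) = 1/(128*(-9435) + 6352) = 1/(-1207680 + 6352) = 1/(-1201328) = -1/1201328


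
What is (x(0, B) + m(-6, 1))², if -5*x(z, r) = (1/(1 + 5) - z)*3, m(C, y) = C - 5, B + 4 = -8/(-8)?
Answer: 12321/100 ≈ 123.21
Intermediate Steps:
B = -3 (B = -4 - 8/(-8) = -4 - 8*(-⅛) = -4 + 1 = -3)
m(C, y) = -5 + C
x(z, r) = -⅒ + 3*z/5 (x(z, r) = -(1/(1 + 5) - z)*3/5 = -(1/6 - z)*3/5 = -(⅙ - z)*3/5 = -(½ - 3*z)/5 = -⅒ + 3*z/5)
(x(0, B) + m(-6, 1))² = ((-⅒ + (⅗)*0) + (-5 - 6))² = ((-⅒ + 0) - 11)² = (-⅒ - 11)² = (-111/10)² = 12321/100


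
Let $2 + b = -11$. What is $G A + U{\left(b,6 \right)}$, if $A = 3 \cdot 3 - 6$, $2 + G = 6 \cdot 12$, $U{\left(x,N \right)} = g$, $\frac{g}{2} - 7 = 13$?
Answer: $250$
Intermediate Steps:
$b = -13$ ($b = -2 - 11 = -13$)
$g = 40$ ($g = 14 + 2 \cdot 13 = 14 + 26 = 40$)
$U{\left(x,N \right)} = 40$
$G = 70$ ($G = -2 + 6 \cdot 12 = -2 + 72 = 70$)
$A = 3$ ($A = 9 - 6 = 3$)
$G A + U{\left(b,6 \right)} = 70 \cdot 3 + 40 = 210 + 40 = 250$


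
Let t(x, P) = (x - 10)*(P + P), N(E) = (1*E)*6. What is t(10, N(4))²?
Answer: 0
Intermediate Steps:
N(E) = 6*E (N(E) = E*6 = 6*E)
t(x, P) = 2*P*(-10 + x) (t(x, P) = (-10 + x)*(2*P) = 2*P*(-10 + x))
t(10, N(4))² = (2*(6*4)*(-10 + 10))² = (2*24*0)² = 0² = 0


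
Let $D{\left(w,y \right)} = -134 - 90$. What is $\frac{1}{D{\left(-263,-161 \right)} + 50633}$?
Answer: $\frac{1}{50409} \approx 1.9838 \cdot 10^{-5}$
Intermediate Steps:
$D{\left(w,y \right)} = -224$ ($D{\left(w,y \right)} = -134 - 90 = -224$)
$\frac{1}{D{\left(-263,-161 \right)} + 50633} = \frac{1}{-224 + 50633} = \frac{1}{50409}$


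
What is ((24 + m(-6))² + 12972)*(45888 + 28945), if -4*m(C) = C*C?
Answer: 987571101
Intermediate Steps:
m(C) = -C²/4 (m(C) = -C*C/4 = -C²/4)
((24 + m(-6))² + 12972)*(45888 + 28945) = ((24 - ¼*(-6)²)² + 12972)*(45888 + 28945) = ((24 - ¼*36)² + 12972)*74833 = ((24 - 9)² + 12972)*74833 = (15² + 12972)*74833 = (225 + 12972)*74833 = 13197*74833 = 987571101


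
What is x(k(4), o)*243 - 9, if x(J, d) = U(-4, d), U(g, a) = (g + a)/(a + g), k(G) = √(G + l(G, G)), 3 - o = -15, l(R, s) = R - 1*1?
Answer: 234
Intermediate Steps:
l(R, s) = -1 + R (l(R, s) = R - 1 = -1 + R)
o = 18 (o = 3 - 1*(-15) = 3 + 15 = 18)
k(G) = √(-1 + 2*G) (k(G) = √(G + (-1 + G)) = √(-1 + 2*G))
U(g, a) = 1 (U(g, a) = (a + g)/(a + g) = 1)
x(J, d) = 1
x(k(4), o)*243 - 9 = 1*243 - 9 = 243 - 9 = 234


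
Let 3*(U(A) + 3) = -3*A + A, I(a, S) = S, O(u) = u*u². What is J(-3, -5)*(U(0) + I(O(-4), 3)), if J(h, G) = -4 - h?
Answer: 0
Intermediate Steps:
O(u) = u³
U(A) = -3 - 2*A/3 (U(A) = -3 + (-3*A + A)/3 = -3 + (-2*A)/3 = -3 - 2*A/3)
J(-3, -5)*(U(0) + I(O(-4), 3)) = (-4 - 1*(-3))*((-3 - ⅔*0) + 3) = (-4 + 3)*((-3 + 0) + 3) = -(-3 + 3) = -1*0 = 0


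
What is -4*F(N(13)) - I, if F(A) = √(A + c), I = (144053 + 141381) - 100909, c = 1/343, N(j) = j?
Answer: -184525 - 8*√7805/49 ≈ -1.8454e+5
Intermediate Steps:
c = 1/343 ≈ 0.0029155
I = 184525 (I = 285434 - 100909 = 184525)
F(A) = √(1/343 + A) (F(A) = √(A + 1/343) = √(1/343 + A))
-4*F(N(13)) - I = -4*√(7 + 2401*13)/49 - 1*184525 = -4*√(7 + 31213)/49 - 184525 = -4*√31220/49 - 184525 = -4*2*√7805/49 - 184525 = -8*√7805/49 - 184525 = -184525 - 8*√7805/49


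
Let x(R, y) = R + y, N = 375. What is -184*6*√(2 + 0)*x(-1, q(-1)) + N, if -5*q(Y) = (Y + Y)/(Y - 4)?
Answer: 375 + 29808*√2/25 ≈ 2061.2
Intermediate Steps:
q(Y) = -2*Y/(5*(-4 + Y)) (q(Y) = -(Y + Y)/(5*(Y - 4)) = -2*Y/(5*(-4 + Y)))
-184*6*√(2 + 0)*x(-1, q(-1)) + N = -184*6*√(2 + 0)*(-1 - 2*(-1)/(-20 + 5*(-1))) + 375 = -184*6*√2*(-1 - 2*(-1)/(-20 - 5)) + 375 = -184*6*√2*(-1 - 2*(-1)/(-25)) + 375 = -184*6*√2*(-1 - 2*(-1)*(-1/25)) + 375 = -184*6*√2*(-1 - 2/25) + 375 = -184*6*√2*(-27)/25 + 375 = -(-29808)*√2/25 + 375 = 29808*√2/25 + 375 = 375 + 29808*√2/25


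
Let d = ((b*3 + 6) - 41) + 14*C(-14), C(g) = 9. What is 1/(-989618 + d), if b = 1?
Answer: -1/989524 ≈ -1.0106e-6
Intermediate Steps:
d = 94 (d = ((1*3 + 6) - 41) + 14*9 = ((3 + 6) - 41) + 126 = (9 - 41) + 126 = -32 + 126 = 94)
1/(-989618 + d) = 1/(-989618 + 94) = 1/(-989524) = -1/989524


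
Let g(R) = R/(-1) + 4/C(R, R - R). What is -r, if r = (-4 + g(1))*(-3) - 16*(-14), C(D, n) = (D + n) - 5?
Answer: -242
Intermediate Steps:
C(D, n) = -5 + D + n
g(R) = -R + 4/(-5 + R) (g(R) = R/(-1) + 4/(-5 + R + (R - R)) = R*(-1) + 4/(-5 + R + 0) = -R + 4/(-5 + R))
r = 242 (r = (-4 + (4 - 1*1*(-5 + 1))/(-5 + 1))*(-3) - 16*(-14) = (-4 + (4 - 1*1*(-4))/(-4))*(-3) + 224 = (-4 - (4 + 4)/4)*(-3) + 224 = (-4 - ¼*8)*(-3) + 224 = (-4 - 2)*(-3) + 224 = -6*(-3) + 224 = 18 + 224 = 242)
-r = -1*242 = -242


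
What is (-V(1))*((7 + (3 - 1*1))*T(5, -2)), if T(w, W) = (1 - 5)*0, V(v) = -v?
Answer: 0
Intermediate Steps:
T(w, W) = 0 (T(w, W) = -4*0 = 0)
(-V(1))*((7 + (3 - 1*1))*T(5, -2)) = (-(-1))*((7 + (3 - 1*1))*0) = (-1*(-1))*((7 + (3 - 1))*0) = 1*((7 + 2)*0) = 1*(9*0) = 1*0 = 0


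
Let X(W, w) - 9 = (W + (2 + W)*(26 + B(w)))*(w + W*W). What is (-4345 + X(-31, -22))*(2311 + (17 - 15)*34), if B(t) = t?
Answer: -338695851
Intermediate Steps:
X(W, w) = 9 + (W + (2 + W)*(26 + w))*(w + W²) (X(W, w) = 9 + (W + (2 + W)*(26 + w))*(w + W*W) = 9 + (W + (2 + W)*(26 + w))*(w + W²))
(-4345 + X(-31, -22))*(2311 + (17 - 15)*34) = (-4345 + (9 + 2*(-22)² + 27*(-31)³ + 52*(-22) + 52*(-31)² - 31*(-22)² - 22*(-31)³ + 2*(-22)*(-31)² + 27*(-31)*(-22)))*(2311 + (17 - 15)*34) = (-4345 + (9 + 2*484 + 27*(-29791) - 1144 + 52*961 - 31*484 - 22*(-29791) + 2*(-22)*961 + 18414))*(2311 + 2*34) = (-4345 + (9 + 968 - 804357 - 1144 + 49972 - 15004 + 655402 - 42284 + 18414))*(2311 + 68) = (-4345 - 138024)*2379 = -142369*2379 = -338695851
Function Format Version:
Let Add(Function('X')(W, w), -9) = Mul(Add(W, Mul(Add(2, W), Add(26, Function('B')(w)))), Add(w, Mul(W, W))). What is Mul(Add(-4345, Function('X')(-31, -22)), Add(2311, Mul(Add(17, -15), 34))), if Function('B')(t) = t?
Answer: -338695851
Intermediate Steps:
Function('X')(W, w) = Add(9, Mul(Add(W, Mul(Add(2, W), Add(26, w))), Add(w, Pow(W, 2)))) (Function('X')(W, w) = Add(9, Mul(Add(W, Mul(Add(2, W), Add(26, w))), Add(w, Mul(W, W)))) = Add(9, Mul(Add(W, Mul(Add(2, W), Add(26, w))), Add(w, Pow(W, 2)))))
Mul(Add(-4345, Function('X')(-31, -22)), Add(2311, Mul(Add(17, -15), 34))) = Mul(Add(-4345, Add(9, Mul(2, Pow(-22, 2)), Mul(27, Pow(-31, 3)), Mul(52, -22), Mul(52, Pow(-31, 2)), Mul(-31, Pow(-22, 2)), Mul(-22, Pow(-31, 3)), Mul(2, -22, Pow(-31, 2)), Mul(27, -31, -22))), Add(2311, Mul(Add(17, -15), 34))) = Mul(Add(-4345, Add(9, Mul(2, 484), Mul(27, -29791), -1144, Mul(52, 961), Mul(-31, 484), Mul(-22, -29791), Mul(2, -22, 961), 18414)), Add(2311, Mul(2, 34))) = Mul(Add(-4345, Add(9, 968, -804357, -1144, 49972, -15004, 655402, -42284, 18414)), Add(2311, 68)) = Mul(Add(-4345, -138024), 2379) = Mul(-142369, 2379) = -338695851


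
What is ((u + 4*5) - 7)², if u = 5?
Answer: 324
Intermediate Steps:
((u + 4*5) - 7)² = ((5 + 4*5) - 7)² = ((5 + 20) - 7)² = (25 - 7)² = 18² = 324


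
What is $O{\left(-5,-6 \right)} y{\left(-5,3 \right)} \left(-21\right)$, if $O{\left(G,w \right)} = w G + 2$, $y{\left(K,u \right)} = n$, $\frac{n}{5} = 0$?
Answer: $0$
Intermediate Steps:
$n = 0$ ($n = 5 \cdot 0 = 0$)
$y{\left(K,u \right)} = 0$
$O{\left(G,w \right)} = 2 + G w$ ($O{\left(G,w \right)} = G w + 2 = 2 + G w$)
$O{\left(-5,-6 \right)} y{\left(-5,3 \right)} \left(-21\right) = \left(2 - -30\right) 0 \left(-21\right) = \left(2 + 30\right) 0 \left(-21\right) = 32 \cdot 0 \left(-21\right) = 0 \left(-21\right) = 0$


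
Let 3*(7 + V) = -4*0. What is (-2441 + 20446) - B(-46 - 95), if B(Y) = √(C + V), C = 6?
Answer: 18005 - I ≈ 18005.0 - 1.0*I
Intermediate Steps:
V = -7 (V = -7 + (-4*0)/3 = -7 + (⅓)*0 = -7 + 0 = -7)
B(Y) = I (B(Y) = √(6 - 7) = √(-1) = I)
(-2441 + 20446) - B(-46 - 95) = (-2441 + 20446) - I = 18005 - I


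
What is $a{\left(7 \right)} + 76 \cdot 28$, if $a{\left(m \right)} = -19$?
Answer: $2109$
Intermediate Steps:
$a{\left(7 \right)} + 76 \cdot 28 = -19 + 76 \cdot 28 = -19 + 2128 = 2109$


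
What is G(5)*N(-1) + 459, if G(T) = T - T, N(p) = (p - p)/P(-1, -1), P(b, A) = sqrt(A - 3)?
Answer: 459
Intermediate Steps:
P(b, A) = sqrt(-3 + A)
N(p) = 0 (N(p) = (p - p)/(sqrt(-3 - 1)) = 0/(sqrt(-4)) = 0/((2*I)) = 0*(-I/2) = 0)
G(T) = 0
G(5)*N(-1) + 459 = 0*0 + 459 = 0 + 459 = 459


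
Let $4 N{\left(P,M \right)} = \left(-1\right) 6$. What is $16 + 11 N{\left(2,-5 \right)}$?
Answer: $- \frac{1}{2} \approx -0.5$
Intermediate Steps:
$N{\left(P,M \right)} = - \frac{3}{2}$ ($N{\left(P,M \right)} = \frac{\left(-1\right) 6}{4} = \frac{1}{4} \left(-6\right) = - \frac{3}{2}$)
$16 + 11 N{\left(2,-5 \right)} = 16 + 11 \left(- \frac{3}{2}\right) = 16 - \frac{33}{2} = - \frac{1}{2}$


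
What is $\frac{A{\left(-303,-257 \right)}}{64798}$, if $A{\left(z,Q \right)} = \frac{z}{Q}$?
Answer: $\frac{303}{16653086} \approx 1.8195 \cdot 10^{-5}$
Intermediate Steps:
$\frac{A{\left(-303,-257 \right)}}{64798} = \frac{\left(-303\right) \frac{1}{-257}}{64798} = \left(-303\right) \left(- \frac{1}{257}\right) \frac{1}{64798} = \frac{303}{257} \cdot \frac{1}{64798} = \frac{303}{16653086}$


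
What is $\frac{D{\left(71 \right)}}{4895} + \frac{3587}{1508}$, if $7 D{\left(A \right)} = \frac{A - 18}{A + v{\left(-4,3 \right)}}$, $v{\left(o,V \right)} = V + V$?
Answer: $\frac{9464038659}{3978714740} \approx 2.3787$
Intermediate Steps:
$v{\left(o,V \right)} = 2 V$
$D{\left(A \right)} = \frac{-18 + A}{7 \left(6 + A\right)}$ ($D{\left(A \right)} = \frac{\left(A - 18\right) \frac{1}{A + 2 \cdot 3}}{7} = \frac{\left(-18 + A\right) \frac{1}{A + 6}}{7} = \frac{\left(-18 + A\right) \frac{1}{6 + A}}{7} = \frac{\frac{1}{6 + A} \left(-18 + A\right)}{7} = \frac{-18 + A}{7 \left(6 + A\right)}$)
$\frac{D{\left(71 \right)}}{4895} + \frac{3587}{1508} = \frac{\frac{1}{7} \frac{1}{6 + 71} \left(-18 + 71\right)}{4895} + \frac{3587}{1508} = \frac{1}{7} \cdot \frac{1}{77} \cdot 53 \cdot \frac{1}{4895} + 3587 \cdot \frac{1}{1508} = \frac{1}{7} \cdot \frac{1}{77} \cdot 53 \cdot \frac{1}{4895} + \frac{3587}{1508} = \frac{53}{539} \cdot \frac{1}{4895} + \frac{3587}{1508} = \frac{53}{2638405} + \frac{3587}{1508} = \frac{9464038659}{3978714740}$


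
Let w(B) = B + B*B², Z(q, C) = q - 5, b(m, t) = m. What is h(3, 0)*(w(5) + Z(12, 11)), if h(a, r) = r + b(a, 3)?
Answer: 411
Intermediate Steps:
Z(q, C) = -5 + q
h(a, r) = a + r (h(a, r) = r + a = a + r)
w(B) = B + B³
h(3, 0)*(w(5) + Z(12, 11)) = (3 + 0)*((5 + 5³) + (-5 + 12)) = 3*((5 + 125) + 7) = 3*(130 + 7) = 3*137 = 411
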